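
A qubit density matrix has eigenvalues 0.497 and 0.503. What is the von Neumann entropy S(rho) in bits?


S = -p*log2(p) - (1-p)*log2(1-p)
p = 0.4970, 1-p = 0.5030
= -0.4970 * log2(0.4970) - 0.5030 * log2(0.5030)
= -(-0.5013) - (-0.4987)
= 1.0000

1.0000


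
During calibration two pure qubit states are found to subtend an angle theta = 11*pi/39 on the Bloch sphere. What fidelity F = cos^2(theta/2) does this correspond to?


For states separated by angle theta on Bloch sphere:
F = cos^2(theta/2)
theta = 11*pi/39 = 0.8861
theta/2 = 0.4430
cos(theta/2) = 0.9035
F = 0.8162

0.8162


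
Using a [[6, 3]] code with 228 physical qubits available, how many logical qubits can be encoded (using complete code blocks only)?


Each code block uses 6 physical qubits for 3 logical qubit(s).
Number of complete blocks = floor(228 / 6) = 38
Logical qubits = 38 * 3
= 114

114


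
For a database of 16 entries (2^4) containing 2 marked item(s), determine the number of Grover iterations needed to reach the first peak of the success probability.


After j Grover iterations the success probability is P(j) = sin^2((2j+1)*theta), where sin(theta) = sqrt(k/N).
N = 2^4 = 16, k = 2
sin(theta) = sqrt(k/N) = 0.3535533906
theta = arcsin(sqrt(k/N)) = 0.3613671239 rad
P(j) reaches its first maximum when (2j+1)*theta is as close as possible to pi/2, i.e. j = round(pi/(4*theta) - 1/2).
pi/(4*theta) - 1/2 = 1.6734
(For comparison, the common estimate pi/4 * sqrt(N/k) = 2.2214; the exact maximiser is used here.)
Optimal iterations = 2

2


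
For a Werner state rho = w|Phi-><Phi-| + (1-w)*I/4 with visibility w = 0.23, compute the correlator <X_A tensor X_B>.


|Phi-> = (|00> - |11>)/sqrt(2)
For the pure Bell state, <X_A X_B> = -1 (Bell-state Pauli correlator).
The maximally-mixed part I/4 has tr(I/4 * P tensor P) = 0 for any traceless Pauli P.
So <X_A X_B>_rho = w * (-1) + (1 - w) * 0
= 0.23 * (-1)
= -0.2300

-0.2300


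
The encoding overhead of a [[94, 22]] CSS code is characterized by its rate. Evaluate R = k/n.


Code rate R = k/n
= 22/94
= 0.2340

0.2340


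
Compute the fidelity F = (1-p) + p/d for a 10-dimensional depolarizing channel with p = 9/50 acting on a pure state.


F = (1-p) + p/d
= (1 - 0.1800) + 0.1800/10
= 0.8200 + 0.0180
= 0.8380

0.8380


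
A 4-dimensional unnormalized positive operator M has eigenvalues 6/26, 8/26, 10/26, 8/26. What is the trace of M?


tr(M) = sum of eigenvalues
= 6/26 + 8/26 + 10/26 + 8/26
= 32/26
= 1.2308

1.2308


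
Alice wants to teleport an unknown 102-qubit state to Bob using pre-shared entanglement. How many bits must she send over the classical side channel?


Quantum teleportation requires 2 classical bits per qubit teleported.
102 qubit(s) -> 2 * 102 = 204 classical bits

204


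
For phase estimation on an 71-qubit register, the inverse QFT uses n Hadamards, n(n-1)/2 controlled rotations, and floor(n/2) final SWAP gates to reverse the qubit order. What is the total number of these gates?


Hadamard gates: 71
Controlled rotations: n*(n-1)/2 = 71*70/2 = 2485
SWAP gates: floor(n/2) = floor(71/2) = 35
Total = 71 + 2485 + 35
= 2591

2591


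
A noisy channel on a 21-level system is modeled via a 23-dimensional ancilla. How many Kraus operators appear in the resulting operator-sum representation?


Tracing out the environment in an orthonormal basis {|i>_E} gives Kraus operators K_i = <i|_E U |0>_E.
Number of Kraus operators = dim(H_env) = d_env
= 23

23


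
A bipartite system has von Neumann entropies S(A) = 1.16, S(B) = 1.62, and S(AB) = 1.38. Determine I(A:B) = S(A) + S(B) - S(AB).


I(A:B) = S(A) + S(B) - S(AB)
= 1.16 + 1.62 - 1.38
= 1.4000

1.4000


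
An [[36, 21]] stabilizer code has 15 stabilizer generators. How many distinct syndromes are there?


Each stabilizer generator gives a binary (+1 or -1) measurement outcome.
With 15 independent generators:
Total syndromes = 2^15
= 32768

32768


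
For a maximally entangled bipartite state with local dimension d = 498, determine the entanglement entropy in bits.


For a maximally entangled state in d x d:
S = log2(d) = log2(498)
= 8.9600

8.9600


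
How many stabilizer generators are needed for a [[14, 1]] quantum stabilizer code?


For an [[n,k]] stabilizer code:
Number of stabilizer generators = n - k
= 14 - 1
= 13

13


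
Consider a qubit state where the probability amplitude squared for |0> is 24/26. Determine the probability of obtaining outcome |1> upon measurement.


|alpha|^2 = 24/26 = 0.9231
|beta|^2 = 1 - 24/26 = 2/26 = 0.0769
P(|1>) = |beta|^2 = 0.0769

0.0769


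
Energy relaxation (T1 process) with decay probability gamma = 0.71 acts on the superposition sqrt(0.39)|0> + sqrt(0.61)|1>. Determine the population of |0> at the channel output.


For amplitude damping with parameter gamma on state sqrt(a)|0> + sqrt(b)|1>:
alpha^2 = 0.39, beta^2 = 0.61
P(|0>) = alpha^2 + gamma * beta^2
= 0.39 + 0.71 * 0.61
= 0.39 + 0.4331
= 0.8231

0.8231


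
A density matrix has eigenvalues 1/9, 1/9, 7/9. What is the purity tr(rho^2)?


tr(rho^2) = sum of eigenvalues squared
= (1/9)^2 + (1/9)^2 + (7/9)^2
= (1 + 1 + 49) / 81
= 51/81
= 0.6296

0.6296


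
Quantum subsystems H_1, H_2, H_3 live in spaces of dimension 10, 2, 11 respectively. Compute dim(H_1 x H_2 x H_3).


dim(H_1 x H_2 x H_3) = 10 * 2 * 11
= 20 * 11
= 220

220


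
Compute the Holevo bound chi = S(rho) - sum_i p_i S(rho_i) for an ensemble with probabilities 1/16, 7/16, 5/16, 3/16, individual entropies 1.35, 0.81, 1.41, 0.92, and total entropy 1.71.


chi = S(rho) - sum_i p_i * S(rho_i)
Weighted entropy = 1/16 * 1.35 + 7/16 * 0.81 + 5/16 * 1.41 + 3/16 * 0.92
= 1.0519
chi = 1.71 - 1.0519
= 0.6581

0.6581


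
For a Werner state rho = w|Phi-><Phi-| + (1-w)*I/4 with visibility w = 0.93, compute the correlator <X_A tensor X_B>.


|Phi-> = (|00> - |11>)/sqrt(2)
For the pure Bell state, <X_A X_B> = -1 (Bell-state Pauli correlator).
The maximally-mixed part I/4 has tr(I/4 * P tensor P) = 0 for any traceless Pauli P.
So <X_A X_B>_rho = w * (-1) + (1 - w) * 0
= 0.93 * (-1)
= -0.9300

-0.9300


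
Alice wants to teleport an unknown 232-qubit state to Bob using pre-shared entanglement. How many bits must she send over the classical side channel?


Quantum teleportation requires 2 classical bits per qubit teleported.
232 qubit(s) -> 2 * 232 = 464 classical bits

464


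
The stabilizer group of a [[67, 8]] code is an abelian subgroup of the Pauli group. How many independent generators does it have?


For an [[n,k]] stabilizer code:
Number of stabilizer generators = n - k
= 67 - 8
= 59

59


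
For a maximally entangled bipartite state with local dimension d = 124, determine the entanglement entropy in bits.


For a maximally entangled state in d x d:
S = log2(d) = log2(124)
= 6.9542

6.9542


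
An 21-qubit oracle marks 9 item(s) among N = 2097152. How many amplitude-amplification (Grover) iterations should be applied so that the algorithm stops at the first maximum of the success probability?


After j Grover iterations the success probability is P(j) = sin^2((2j+1)*theta), where sin(theta) = sqrt(k/N).
N = 2^21 = 2097152, k = 9
sin(theta) = sqrt(k/N) = 0.002071601898
theta = arcsin(sqrt(k/N)) = 0.00207160338 rad
P(j) reaches its first maximum when (2j+1)*theta is as close as possible to pi/2, i.e. j = round(pi/(4*theta) - 1/2).
pi/(4*theta) - 1/2 = 378.6257
(For comparison, the common estimate pi/4 * sqrt(N/k) = 379.1260; the exact maximiser is used here.)
Optimal iterations = 379

379


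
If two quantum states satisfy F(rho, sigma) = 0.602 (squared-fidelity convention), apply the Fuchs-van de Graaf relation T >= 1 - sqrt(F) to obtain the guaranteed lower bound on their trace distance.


Fuchs-van de Graaf (squared-fidelity convention): 1 - sqrt(F) <= T <= sqrt(1 - F).
Lower bound: T >= 1 - sqrt(F)
sqrt(F) = sqrt(0.602) = 0.7759
T >= 1 - 0.7759
T >= 0.2241

0.2241


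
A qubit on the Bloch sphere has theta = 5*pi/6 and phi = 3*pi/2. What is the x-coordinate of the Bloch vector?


theta = 2.6180, phi = 4.7124
r_x = sin(theta)*cos(phi) = 0.5000 * 0.0000
r_x = 0.0000

0.0000


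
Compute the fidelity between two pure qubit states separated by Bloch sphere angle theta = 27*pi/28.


For states separated by angle theta on Bloch sphere:
F = cos^2(theta/2)
theta = 27*pi/28 = 3.0294
theta/2 = 1.5147
cos(theta/2) = 0.0561
F = 0.0031

0.0031


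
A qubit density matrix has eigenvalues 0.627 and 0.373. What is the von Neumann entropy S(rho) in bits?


S = -p*log2(p) - (1-p)*log2(1-p)
p = 0.6270, 1-p = 0.3730
= -0.6270 * log2(0.6270) - 0.3730 * log2(0.3730)
= -(-0.4223) - (-0.5307)
= 0.9529

0.9529


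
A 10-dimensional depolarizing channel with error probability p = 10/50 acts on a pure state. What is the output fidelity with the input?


F = (1-p) + p/d
= (1 - 0.2000) + 0.2000/10
= 0.8000 + 0.0200
= 0.8200

0.8200


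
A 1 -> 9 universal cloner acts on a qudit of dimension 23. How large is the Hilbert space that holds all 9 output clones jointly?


Output space = H^(tensor 9) where dim(H) = 23
dim = 23^9
= 529 (after 2 factors)
= 12167 (after 3 factors)
= 279841 (after 4 factors)
= 6436343 (after 5 factors)
= 148035889 (after 6 factors)
= 3404825447 (after 7 factors)
= 78310985281 (after 8 factors)
= 1801152661463 (after 9 factors)
= 1801152661463

1801152661463


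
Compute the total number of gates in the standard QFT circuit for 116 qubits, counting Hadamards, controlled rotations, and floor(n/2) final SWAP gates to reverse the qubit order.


Hadamard gates: 116
Controlled rotations: n*(n-1)/2 = 116*115/2 = 6670
SWAP gates: floor(n/2) = floor(116/2) = 58
Total = 116 + 6670 + 58
= 6844

6844


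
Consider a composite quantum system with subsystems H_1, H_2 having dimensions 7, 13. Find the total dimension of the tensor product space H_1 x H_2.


dim(H_1 x H_2) = 7 * 13
= 91

91


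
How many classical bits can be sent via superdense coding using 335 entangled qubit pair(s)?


Superdense coding allows 2 classical bits per shared entangled pair.
335 pair(s) -> 2 * 335 = 670 classical bits

670


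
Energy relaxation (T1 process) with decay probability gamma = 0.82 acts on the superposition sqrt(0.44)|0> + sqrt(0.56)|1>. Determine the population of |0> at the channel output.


For amplitude damping with parameter gamma on state sqrt(a)|0> + sqrt(b)|1>:
alpha^2 = 0.44, beta^2 = 0.56
P(|0>) = alpha^2 + gamma * beta^2
= 0.44 + 0.82 * 0.56
= 0.44 + 0.4592
= 0.8992

0.8992


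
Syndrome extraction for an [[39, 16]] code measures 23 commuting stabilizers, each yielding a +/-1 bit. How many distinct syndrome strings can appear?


Each stabilizer generator gives a binary (+1 or -1) measurement outcome.
With 23 independent generators:
Total syndromes = 2^23
= 8388608

8388608


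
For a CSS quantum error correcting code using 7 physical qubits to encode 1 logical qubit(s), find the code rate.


Code rate R = k/n
= 1/7
= 0.1429

0.1429


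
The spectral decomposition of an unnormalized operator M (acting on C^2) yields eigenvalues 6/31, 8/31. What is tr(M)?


tr(M) = sum of eigenvalues
= 6/31 + 8/31
= 14/31
= 0.4516

0.4516


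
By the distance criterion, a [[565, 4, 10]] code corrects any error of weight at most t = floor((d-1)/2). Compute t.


Code parameters: [[565, 4, 10]], distance d = 10.
Number of correctable errors = floor((d-1)/2)
= floor((10 - 1)/2)
= floor(9/2)
= 4

4


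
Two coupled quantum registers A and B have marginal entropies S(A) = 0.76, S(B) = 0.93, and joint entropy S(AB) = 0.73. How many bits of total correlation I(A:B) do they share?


I(A:B) = S(A) + S(B) - S(AB)
= 0.76 + 0.93 - 0.73
= 0.9600

0.9600


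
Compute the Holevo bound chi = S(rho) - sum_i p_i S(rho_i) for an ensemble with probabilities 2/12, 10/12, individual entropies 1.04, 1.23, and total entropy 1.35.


chi = S(rho) - sum_i p_i * S(rho_i)
Weighted entropy = 2/12 * 1.04 + 10/12 * 1.23
= 1.1983
chi = 1.35 - 1.1983
= 0.1517

0.1517


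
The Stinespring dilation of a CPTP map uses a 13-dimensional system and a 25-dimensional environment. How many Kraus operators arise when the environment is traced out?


Tracing out the environment in an orthonormal basis {|i>_E} gives Kraus operators K_i = <i|_E U |0>_E.
Number of Kraus operators = dim(H_env) = d_env
= 25

25


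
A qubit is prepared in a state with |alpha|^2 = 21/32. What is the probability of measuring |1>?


|alpha|^2 = 21/32 = 0.6562
|beta|^2 = 1 - 21/32 = 11/32 = 0.3438
P(|1>) = |beta|^2 = 0.3438

0.3438


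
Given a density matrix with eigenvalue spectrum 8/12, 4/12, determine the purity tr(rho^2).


tr(rho^2) = sum of eigenvalues squared
= (8/12)^2 + (4/12)^2
= (64 + 16) / 144
= 80/144
= 0.5556

0.5556


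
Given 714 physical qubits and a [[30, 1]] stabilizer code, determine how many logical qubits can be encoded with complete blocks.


Each code block uses 30 physical qubits for 1 logical qubit(s).
Number of complete blocks = floor(714 / 30) = 23
Logical qubits = 23 * 1
= 23

23


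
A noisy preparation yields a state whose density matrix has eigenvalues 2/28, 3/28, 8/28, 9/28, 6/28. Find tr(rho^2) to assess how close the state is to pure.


tr(rho^2) = sum of eigenvalues squared
= (2/28)^2 + (3/28)^2 + (8/28)^2 + (9/28)^2 + (6/28)^2
= (4 + 9 + 64 + 81 + 36) / 784
= 194/784
= 0.2474

0.2474


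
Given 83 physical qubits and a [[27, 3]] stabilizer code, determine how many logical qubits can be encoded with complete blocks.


Each code block uses 27 physical qubits for 3 logical qubit(s).
Number of complete blocks = floor(83 / 27) = 3
Logical qubits = 3 * 3
= 9

9


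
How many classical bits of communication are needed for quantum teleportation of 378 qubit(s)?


Quantum teleportation requires 2 classical bits per qubit teleported.
378 qubit(s) -> 2 * 378 = 756 classical bits

756


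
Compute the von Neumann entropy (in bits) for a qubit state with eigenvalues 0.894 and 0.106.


S = -p*log2(p) - (1-p)*log2(1-p)
p = 0.8940, 1-p = 0.1060
= -0.8940 * log2(0.8940) - 0.1060 * log2(0.1060)
= -(-0.1445) - (-0.3432)
= 0.4877

0.4877


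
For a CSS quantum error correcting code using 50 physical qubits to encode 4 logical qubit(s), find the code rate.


Code rate R = k/n
= 4/50
= 0.0800

0.0800


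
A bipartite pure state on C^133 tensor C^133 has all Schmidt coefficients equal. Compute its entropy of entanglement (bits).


For a maximally entangled state in d x d:
S = log2(d) = log2(133)
= 7.0553

7.0553


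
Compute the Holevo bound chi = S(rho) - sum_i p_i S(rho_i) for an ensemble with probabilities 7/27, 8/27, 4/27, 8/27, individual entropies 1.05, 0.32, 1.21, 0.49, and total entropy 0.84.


chi = S(rho) - sum_i p_i * S(rho_i)
Weighted entropy = 7/27 * 1.05 + 8/27 * 0.32 + 4/27 * 1.21 + 8/27 * 0.49
= 0.6915
chi = 0.84 - 0.6915
= 0.1485

0.1485


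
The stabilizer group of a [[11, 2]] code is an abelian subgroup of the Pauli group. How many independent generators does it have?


For an [[n,k]] stabilizer code:
Number of stabilizer generators = n - k
= 11 - 2
= 9

9


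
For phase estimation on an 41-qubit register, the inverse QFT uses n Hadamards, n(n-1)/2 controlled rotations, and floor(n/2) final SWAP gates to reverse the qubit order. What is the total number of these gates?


Hadamard gates: 41
Controlled rotations: n*(n-1)/2 = 41*40/2 = 820
SWAP gates: floor(n/2) = floor(41/2) = 20
Total = 41 + 820 + 20
= 881

881


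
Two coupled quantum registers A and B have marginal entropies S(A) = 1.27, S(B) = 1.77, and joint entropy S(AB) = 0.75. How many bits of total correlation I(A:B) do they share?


I(A:B) = S(A) + S(B) - S(AB)
= 1.27 + 1.77 - 0.75
= 2.2900

2.2900


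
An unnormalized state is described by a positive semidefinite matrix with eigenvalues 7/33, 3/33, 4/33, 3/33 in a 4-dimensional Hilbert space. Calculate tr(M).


tr(M) = sum of eigenvalues
= 7/33 + 3/33 + 4/33 + 3/33
= 17/33
= 0.5152

0.5152


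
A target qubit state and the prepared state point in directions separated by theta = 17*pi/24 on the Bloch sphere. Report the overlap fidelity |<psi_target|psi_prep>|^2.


For states separated by angle theta on Bloch sphere:
F = cos^2(theta/2)
theta = 17*pi/24 = 2.2253
theta/2 = 1.1126
cos(theta/2) = 0.4423
F = 0.1956

0.1956


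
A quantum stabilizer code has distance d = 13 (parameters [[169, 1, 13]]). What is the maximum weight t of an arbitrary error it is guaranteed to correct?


Code parameters: [[169, 1, 13]], distance d = 13.
Number of correctable errors = floor((d-1)/2)
= floor((13 - 1)/2)
= floor(12/2)
= 6

6


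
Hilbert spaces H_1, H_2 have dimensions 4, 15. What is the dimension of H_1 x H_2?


dim(H_1 x H_2) = 4 * 15
= 60

60


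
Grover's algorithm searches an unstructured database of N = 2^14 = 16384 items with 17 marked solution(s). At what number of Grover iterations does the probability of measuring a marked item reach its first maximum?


After j Grover iterations the success probability is P(j) = sin^2((2j+1)*theta), where sin(theta) = sqrt(k/N).
N = 2^14 = 16384, k = 17
sin(theta) = sqrt(k/N) = 0.0322117627
theta = arcsin(sqrt(k/N)) = 0.03221733578 rad
P(j) reaches its first maximum when (2j+1)*theta is as close as possible to pi/2, i.e. j = round(pi/(4*theta) - 1/2).
pi/(4*theta) - 1/2 = 23.8781
(For comparison, the common estimate pi/4 * sqrt(N/k) = 24.3823; the exact maximiser is used here.)
Optimal iterations = 24

24


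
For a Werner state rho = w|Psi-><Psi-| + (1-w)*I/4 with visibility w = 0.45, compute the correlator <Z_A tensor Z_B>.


|Psi-> = (|01> - |10>)/sqrt(2)
For the pure Bell state, <Z_A Z_B> = -1 (Bell-state Pauli correlator).
The maximally-mixed part I/4 has tr(I/4 * P tensor P) = 0 for any traceless Pauli P.
So <Z_A Z_B>_rho = w * (-1) + (1 - w) * 0
= 0.45 * (-1)
= -0.4500

-0.4500


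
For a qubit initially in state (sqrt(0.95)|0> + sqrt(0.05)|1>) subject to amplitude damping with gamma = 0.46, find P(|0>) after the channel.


For amplitude damping with parameter gamma on state sqrt(a)|0> + sqrt(b)|1>:
alpha^2 = 0.95, beta^2 = 0.05
P(|0>) = alpha^2 + gamma * beta^2
= 0.95 + 0.46 * 0.05
= 0.95 + 0.0230
= 0.9730

0.9730


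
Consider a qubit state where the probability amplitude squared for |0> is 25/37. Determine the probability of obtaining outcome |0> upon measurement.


|alpha|^2 = 25/37 = 0.6757
|beta|^2 = 1 - 25/37 = 12/37 = 0.3243
P(|0>) = |alpha|^2 = 0.6757

0.6757


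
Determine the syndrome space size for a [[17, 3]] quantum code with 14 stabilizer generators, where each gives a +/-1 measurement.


Each stabilizer generator gives a binary (+1 or -1) measurement outcome.
With 14 independent generators:
Total syndromes = 2^14
= 16384

16384


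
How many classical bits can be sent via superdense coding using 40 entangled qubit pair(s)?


Superdense coding allows 2 classical bits per shared entangled pair.
40 pair(s) -> 2 * 40 = 80 classical bits

80


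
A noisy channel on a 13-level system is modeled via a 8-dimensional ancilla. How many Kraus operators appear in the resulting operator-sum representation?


Tracing out the environment in an orthonormal basis {|i>_E} gives Kraus operators K_i = <i|_E U |0>_E.
Number of Kraus operators = dim(H_env) = d_env
= 8

8


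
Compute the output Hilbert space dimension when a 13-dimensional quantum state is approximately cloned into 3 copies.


Output space = H^(tensor 3) where dim(H) = 13
dim = 13^3
= 169 (after 2 factors)
= 2197 (after 3 factors)
= 2197

2197


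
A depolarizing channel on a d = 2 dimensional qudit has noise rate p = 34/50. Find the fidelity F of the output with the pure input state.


F = (1-p) + p/d
= (1 - 0.6800) + 0.6800/2
= 0.3200 + 0.3400
= 0.6600

0.6600


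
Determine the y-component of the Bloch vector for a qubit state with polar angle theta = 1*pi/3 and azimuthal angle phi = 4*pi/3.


theta = 1.0472, phi = 4.1888
r_y = sin(theta)*sin(phi) = 0.8660 * -0.8660
r_y = -0.7500

-0.7500


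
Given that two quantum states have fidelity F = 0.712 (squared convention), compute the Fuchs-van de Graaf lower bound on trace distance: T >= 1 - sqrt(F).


Fuchs-van de Graaf (squared-fidelity convention): 1 - sqrt(F) <= T <= sqrt(1 - F).
Lower bound: T >= 1 - sqrt(F)
sqrt(F) = sqrt(0.712) = 0.8438
T >= 1 - 0.8438
T >= 0.1562

0.1562


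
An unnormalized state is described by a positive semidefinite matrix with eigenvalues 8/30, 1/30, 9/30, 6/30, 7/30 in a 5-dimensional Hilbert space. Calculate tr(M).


tr(M) = sum of eigenvalues
= 8/30 + 1/30 + 9/30 + 6/30 + 7/30
= 31/30
= 1.0333

1.0333


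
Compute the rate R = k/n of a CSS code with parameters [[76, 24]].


Code rate R = k/n
= 24/76
= 0.3158

0.3158


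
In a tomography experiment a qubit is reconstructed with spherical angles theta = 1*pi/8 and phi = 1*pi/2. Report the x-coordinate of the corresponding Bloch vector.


theta = 0.3927, phi = 1.5708
r_x = sin(theta)*cos(phi) = 0.3827 * 0.0000
r_x = 0.0000

0.0000


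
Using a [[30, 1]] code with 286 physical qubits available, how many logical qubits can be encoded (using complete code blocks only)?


Each code block uses 30 physical qubits for 1 logical qubit(s).
Number of complete blocks = floor(286 / 30) = 9
Logical qubits = 9 * 1
= 9

9


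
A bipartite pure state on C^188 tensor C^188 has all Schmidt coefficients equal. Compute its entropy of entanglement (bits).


For a maximally entangled state in d x d:
S = log2(d) = log2(188)
= 7.5546

7.5546


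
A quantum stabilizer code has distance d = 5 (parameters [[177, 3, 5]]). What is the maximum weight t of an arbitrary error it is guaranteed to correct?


Code parameters: [[177, 3, 5]], distance d = 5.
Number of correctable errors = floor((d-1)/2)
= floor((5 - 1)/2)
= floor(4/2)
= 2

2


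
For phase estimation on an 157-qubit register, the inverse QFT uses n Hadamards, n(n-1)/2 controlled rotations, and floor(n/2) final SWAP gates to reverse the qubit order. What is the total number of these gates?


Hadamard gates: 157
Controlled rotations: n*(n-1)/2 = 157*156/2 = 12246
SWAP gates: floor(n/2) = floor(157/2) = 78
Total = 157 + 12246 + 78
= 12481

12481


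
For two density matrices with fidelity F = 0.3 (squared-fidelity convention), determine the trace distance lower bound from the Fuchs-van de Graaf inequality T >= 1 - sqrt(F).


Fuchs-van de Graaf (squared-fidelity convention): 1 - sqrt(F) <= T <= sqrt(1 - F).
Lower bound: T >= 1 - sqrt(F)
sqrt(F) = sqrt(0.3) = 0.5477
T >= 1 - 0.5477
T >= 0.4523

0.4523


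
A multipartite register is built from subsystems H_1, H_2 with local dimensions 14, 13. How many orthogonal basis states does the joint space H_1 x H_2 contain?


dim(H_1 x H_2) = 14 * 13
= 182

182


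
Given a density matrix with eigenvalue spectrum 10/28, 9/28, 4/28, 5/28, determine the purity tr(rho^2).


tr(rho^2) = sum of eigenvalues squared
= (10/28)^2 + (9/28)^2 + (4/28)^2 + (5/28)^2
= (100 + 81 + 16 + 25) / 784
= 222/784
= 0.2832

0.2832


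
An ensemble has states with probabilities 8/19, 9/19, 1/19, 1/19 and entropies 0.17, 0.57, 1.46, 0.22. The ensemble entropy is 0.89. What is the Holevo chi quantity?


chi = S(rho) - sum_i p_i * S(rho_i)
Weighted entropy = 8/19 * 0.17 + 9/19 * 0.57 + 1/19 * 1.46 + 1/19 * 0.22
= 0.4300
chi = 0.89 - 0.4300
= 0.4600

0.4600


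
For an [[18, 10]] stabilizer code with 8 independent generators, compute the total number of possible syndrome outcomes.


Each stabilizer generator gives a binary (+1 or -1) measurement outcome.
With 8 independent generators:
Total syndromes = 2^8
= 256

256


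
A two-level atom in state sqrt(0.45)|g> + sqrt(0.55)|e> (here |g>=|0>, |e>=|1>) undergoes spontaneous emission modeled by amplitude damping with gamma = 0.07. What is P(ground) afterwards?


For amplitude damping with parameter gamma on state sqrt(a)|0> + sqrt(b)|1>:
alpha^2 = 0.45, beta^2 = 0.55
P(|0>) = alpha^2 + gamma * beta^2
= 0.45 + 0.07 * 0.55
= 0.45 + 0.0385
= 0.4885

0.4885


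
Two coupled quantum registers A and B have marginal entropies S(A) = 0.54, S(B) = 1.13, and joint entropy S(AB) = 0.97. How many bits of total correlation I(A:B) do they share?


I(A:B) = S(A) + S(B) - S(AB)
= 0.54 + 1.13 - 0.97
= 0.7000

0.7000


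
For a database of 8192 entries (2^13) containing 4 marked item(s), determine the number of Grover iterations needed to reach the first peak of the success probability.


After j Grover iterations the success probability is P(j) = sin^2((2j+1)*theta), where sin(theta) = sqrt(k/N).
N = 2^13 = 8192, k = 4
sin(theta) = sqrt(k/N) = 0.02209708691
theta = arcsin(sqrt(k/N)) = 0.02209888557 rad
P(j) reaches its first maximum when (2j+1)*theta is as close as possible to pi/2, i.e. j = round(pi/(4*theta) - 1/2).
pi/(4*theta) - 1/2 = 35.0402
(For comparison, the common estimate pi/4 * sqrt(N/k) = 35.5431; the exact maximiser is used here.)
Optimal iterations = 35

35


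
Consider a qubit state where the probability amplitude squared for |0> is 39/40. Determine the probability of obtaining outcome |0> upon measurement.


|alpha|^2 = 39/40 = 0.9750
|beta|^2 = 1 - 39/40 = 1/40 = 0.0250
P(|0>) = |alpha|^2 = 0.9750

0.9750


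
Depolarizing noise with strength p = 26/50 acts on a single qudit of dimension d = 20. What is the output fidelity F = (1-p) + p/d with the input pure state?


F = (1-p) + p/d
= (1 - 0.5200) + 0.5200/20
= 0.4800 + 0.0260
= 0.5060

0.5060


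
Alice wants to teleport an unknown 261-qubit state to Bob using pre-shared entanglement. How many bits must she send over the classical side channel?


Quantum teleportation requires 2 classical bits per qubit teleported.
261 qubit(s) -> 2 * 261 = 522 classical bits

522


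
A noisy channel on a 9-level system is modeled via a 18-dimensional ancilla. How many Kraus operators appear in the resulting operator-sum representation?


Tracing out the environment in an orthonormal basis {|i>_E} gives Kraus operators K_i = <i|_E U |0>_E.
Number of Kraus operators = dim(H_env) = d_env
= 18

18


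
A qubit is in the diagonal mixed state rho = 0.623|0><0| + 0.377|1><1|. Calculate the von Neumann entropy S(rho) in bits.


S = -p*log2(p) - (1-p)*log2(1-p)
p = 0.6230, 1-p = 0.3770
= -0.6230 * log2(0.6230) - 0.3770 * log2(0.3770)
= -(-0.4253) - (-0.5306)
= 0.9559

0.9559


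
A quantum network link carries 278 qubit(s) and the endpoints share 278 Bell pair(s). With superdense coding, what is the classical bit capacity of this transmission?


Superdense coding allows 2 classical bits per shared entangled pair.
278 pair(s) -> 2 * 278 = 556 classical bits

556


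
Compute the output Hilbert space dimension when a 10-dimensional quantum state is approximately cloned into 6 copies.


Output space = H^(tensor 6) where dim(H) = 10
dim = 10^6
= 100 (after 2 factors)
= 1000 (after 3 factors)
= 10000 (after 4 factors)
= 100000 (after 5 factors)
= 1000000 (after 6 factors)
= 1000000

1000000


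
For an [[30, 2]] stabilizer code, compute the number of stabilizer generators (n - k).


For an [[n,k]] stabilizer code:
Number of stabilizer generators = n - k
= 30 - 2
= 28

28


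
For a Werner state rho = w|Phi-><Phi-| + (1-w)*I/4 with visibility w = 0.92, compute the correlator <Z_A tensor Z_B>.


|Phi-> = (|00> - |11>)/sqrt(2)
For the pure Bell state, <Z_A Z_B> = +1 (Bell-state Pauli correlator).
The maximally-mixed part I/4 has tr(I/4 * P tensor P) = 0 for any traceless Pauli P.
So <Z_A Z_B>_rho = w * (+1) + (1 - w) * 0
= 0.92 * (+1)
= 0.9200

0.9200


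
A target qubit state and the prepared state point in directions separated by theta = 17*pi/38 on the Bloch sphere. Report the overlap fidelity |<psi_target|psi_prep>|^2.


For states separated by angle theta on Bloch sphere:
F = cos^2(theta/2)
theta = 17*pi/38 = 1.4054
theta/2 = 0.7027
cos(theta/2) = 0.7631
F = 0.5823

0.5823


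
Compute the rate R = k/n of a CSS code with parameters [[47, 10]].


Code rate R = k/n
= 10/47
= 0.2128

0.2128


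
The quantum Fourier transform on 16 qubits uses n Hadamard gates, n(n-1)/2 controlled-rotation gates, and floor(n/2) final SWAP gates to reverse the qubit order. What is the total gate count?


Hadamard gates: 16
Controlled rotations: n*(n-1)/2 = 16*15/2 = 120
SWAP gates: floor(n/2) = floor(16/2) = 8
Total = 16 + 120 + 8
= 144

144


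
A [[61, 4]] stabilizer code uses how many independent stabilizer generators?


For an [[n,k]] stabilizer code:
Number of stabilizer generators = n - k
= 61 - 4
= 57

57


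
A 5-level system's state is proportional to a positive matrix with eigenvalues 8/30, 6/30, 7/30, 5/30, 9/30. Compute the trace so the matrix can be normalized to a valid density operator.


tr(M) = sum of eigenvalues
= 8/30 + 6/30 + 7/30 + 5/30 + 9/30
= 35/30
= 1.1667

1.1667


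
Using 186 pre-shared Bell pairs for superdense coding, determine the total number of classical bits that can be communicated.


Superdense coding allows 2 classical bits per shared entangled pair.
186 pair(s) -> 2 * 186 = 372 classical bits

372


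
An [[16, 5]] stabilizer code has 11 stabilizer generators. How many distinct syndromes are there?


Each stabilizer generator gives a binary (+1 or -1) measurement outcome.
With 11 independent generators:
Total syndromes = 2^11
= 2048

2048


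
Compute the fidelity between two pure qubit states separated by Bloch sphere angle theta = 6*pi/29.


For states separated by angle theta on Bloch sphere:
F = cos^2(theta/2)
theta = 6*pi/29 = 0.6500
theta/2 = 0.3250
cos(theta/2) = 0.9477
F = 0.8980

0.8980


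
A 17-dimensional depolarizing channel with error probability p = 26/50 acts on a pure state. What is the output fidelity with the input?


F = (1-p) + p/d
= (1 - 0.5200) + 0.5200/17
= 0.4800 + 0.0306
= 0.5106

0.5106


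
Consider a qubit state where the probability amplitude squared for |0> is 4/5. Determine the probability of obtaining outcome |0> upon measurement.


|alpha|^2 = 4/5 = 0.8000
|beta|^2 = 1 - 4/5 = 1/5 = 0.2000
P(|0>) = |alpha|^2 = 0.8000

0.8000


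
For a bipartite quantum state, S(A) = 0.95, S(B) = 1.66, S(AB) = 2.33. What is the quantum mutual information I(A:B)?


I(A:B) = S(A) + S(B) - S(AB)
= 0.95 + 1.66 - 2.33
= 0.2800

0.2800


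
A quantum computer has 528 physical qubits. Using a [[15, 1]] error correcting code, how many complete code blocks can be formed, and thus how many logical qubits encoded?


Each code block uses 15 physical qubits for 1 logical qubit(s).
Number of complete blocks = floor(528 / 15) = 35
Logical qubits = 35 * 1
= 35

35


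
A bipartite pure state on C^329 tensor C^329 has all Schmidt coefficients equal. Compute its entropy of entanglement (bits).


For a maximally entangled state in d x d:
S = log2(d) = log2(329)
= 8.3619

8.3619


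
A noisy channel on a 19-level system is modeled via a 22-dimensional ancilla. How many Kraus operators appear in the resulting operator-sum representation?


Tracing out the environment in an orthonormal basis {|i>_E} gives Kraus operators K_i = <i|_E U |0>_E.
Number of Kraus operators = dim(H_env) = d_env
= 22

22


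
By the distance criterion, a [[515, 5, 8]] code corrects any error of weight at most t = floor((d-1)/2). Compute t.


Code parameters: [[515, 5, 8]], distance d = 8.
Number of correctable errors = floor((d-1)/2)
= floor((8 - 1)/2)
= floor(7/2)
= 3

3


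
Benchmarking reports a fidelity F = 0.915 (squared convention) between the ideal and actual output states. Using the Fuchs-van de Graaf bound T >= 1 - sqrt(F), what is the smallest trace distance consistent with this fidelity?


Fuchs-van de Graaf (squared-fidelity convention): 1 - sqrt(F) <= T <= sqrt(1 - F).
Lower bound: T >= 1 - sqrt(F)
sqrt(F) = sqrt(0.915) = 0.9566
T >= 1 - 0.9566
T >= 0.0434

0.0434


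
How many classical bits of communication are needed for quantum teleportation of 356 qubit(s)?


Quantum teleportation requires 2 classical bits per qubit teleported.
356 qubit(s) -> 2 * 356 = 712 classical bits

712


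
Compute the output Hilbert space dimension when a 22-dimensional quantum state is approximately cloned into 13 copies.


Output space = H^(tensor 13) where dim(H) = 22
dim = 22^13
= 484 (after 2 factors)
= 10648 (after 3 factors)
= 234256 (after 4 factors)
= 5153632 (after 5 factors)
= 113379904 (after 6 factors)
= 2494357888 (after 7 factors)
= 54875873536 (after 8 factors)
= 1207269217792 (after 9 factors)
= 26559922791424 (after 10 factors)
= 584318301411328 (after 11 factors)
= 12855002631049216 (after 12 factors)
= 282810057883082752 (after 13 factors)
= 282810057883082752

282810057883082752


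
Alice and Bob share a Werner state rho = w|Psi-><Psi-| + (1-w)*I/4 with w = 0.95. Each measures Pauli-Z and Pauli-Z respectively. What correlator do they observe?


|Psi-> = (|01> - |10>)/sqrt(2)
For the pure Bell state, <Z_A Z_B> = -1 (Bell-state Pauli correlator).
The maximally-mixed part I/4 has tr(I/4 * P tensor P) = 0 for any traceless Pauli P.
So <Z_A Z_B>_rho = w * (-1) + (1 - w) * 0
= 0.95 * (-1)
= -0.9500

-0.9500


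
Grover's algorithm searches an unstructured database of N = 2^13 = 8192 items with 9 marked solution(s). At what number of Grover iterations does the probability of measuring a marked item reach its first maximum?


After j Grover iterations the success probability is P(j) = sin^2((2j+1)*theta), where sin(theta) = sqrt(k/N).
N = 2^13 = 8192, k = 9
sin(theta) = sqrt(k/N) = 0.03314563037
theta = arcsin(sqrt(k/N)) = 0.03315170252 rad
P(j) reaches its first maximum when (2j+1)*theta is as close as possible to pi/2, i.e. j = round(pi/(4*theta) - 1/2).
pi/(4*theta) - 1/2 = 23.1910
(For comparison, the common estimate pi/4 * sqrt(N/k) = 23.6954; the exact maximiser is used here.)
Optimal iterations = 23

23


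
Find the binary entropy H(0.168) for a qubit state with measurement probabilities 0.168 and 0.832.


S = -p*log2(p) - (1-p)*log2(1-p)
p = 0.1680, 1-p = 0.8320
= -0.1680 * log2(0.1680) - 0.8320 * log2(0.8320)
= -(-0.4323) - (-0.2208)
= 0.6531

0.6531


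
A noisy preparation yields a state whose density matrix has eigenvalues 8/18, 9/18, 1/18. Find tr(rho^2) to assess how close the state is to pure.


tr(rho^2) = sum of eigenvalues squared
= (8/18)^2 + (9/18)^2 + (1/18)^2
= (64 + 81 + 1) / 324
= 146/324
= 0.4506

0.4506


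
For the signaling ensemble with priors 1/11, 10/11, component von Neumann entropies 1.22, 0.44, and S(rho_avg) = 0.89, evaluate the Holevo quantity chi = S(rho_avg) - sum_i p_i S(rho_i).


chi = S(rho) - sum_i p_i * S(rho_i)
Weighted entropy = 1/11 * 1.22 + 10/11 * 0.44
= 0.5109
chi = 0.89 - 0.5109
= 0.3791

0.3791


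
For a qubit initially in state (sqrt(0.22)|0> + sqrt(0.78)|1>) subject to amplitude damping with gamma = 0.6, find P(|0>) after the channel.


For amplitude damping with parameter gamma on state sqrt(a)|0> + sqrt(b)|1>:
alpha^2 = 0.22, beta^2 = 0.78
P(|0>) = alpha^2 + gamma * beta^2
= 0.22 + 0.6 * 0.78
= 0.22 + 0.4680
= 0.6880

0.6880


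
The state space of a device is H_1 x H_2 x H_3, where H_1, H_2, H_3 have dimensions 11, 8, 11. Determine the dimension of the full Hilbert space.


dim(H_1 x H_2 x H_3) = 11 * 8 * 11
= 88 * 11
= 968

968


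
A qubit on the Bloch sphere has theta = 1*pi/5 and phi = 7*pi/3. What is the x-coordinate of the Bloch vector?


theta = 0.6283, phi = 7.3304
r_x = sin(theta)*cos(phi) = 0.5878 * 0.5000
r_x = 0.2939

0.2939


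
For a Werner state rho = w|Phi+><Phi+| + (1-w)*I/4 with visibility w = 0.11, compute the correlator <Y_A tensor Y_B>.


|Phi+> = (|00> + |11>)/sqrt(2)
For the pure Bell state, <Y_A Y_B> = -1 (Bell-state Pauli correlator).
The maximally-mixed part I/4 has tr(I/4 * P tensor P) = 0 for any traceless Pauli P.
So <Y_A Y_B>_rho = w * (-1) + (1 - w) * 0
= 0.11 * (-1)
= -0.1100

-0.1100


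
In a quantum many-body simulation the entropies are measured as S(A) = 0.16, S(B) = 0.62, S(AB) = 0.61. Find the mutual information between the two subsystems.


I(A:B) = S(A) + S(B) - S(AB)
= 0.16 + 0.62 - 0.61
= 0.1700

0.1700


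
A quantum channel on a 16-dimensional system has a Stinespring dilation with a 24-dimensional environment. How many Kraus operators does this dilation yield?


Tracing out the environment in an orthonormal basis {|i>_E} gives Kraus operators K_i = <i|_E U |0>_E.
Number of Kraus operators = dim(H_env) = d_env
= 24

24


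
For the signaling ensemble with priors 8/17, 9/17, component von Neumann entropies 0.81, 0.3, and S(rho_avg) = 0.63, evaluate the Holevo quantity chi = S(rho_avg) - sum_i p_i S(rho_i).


chi = S(rho) - sum_i p_i * S(rho_i)
Weighted entropy = 8/17 * 0.81 + 9/17 * 0.3
= 0.5400
chi = 0.63 - 0.5400
= 0.0900

0.0900


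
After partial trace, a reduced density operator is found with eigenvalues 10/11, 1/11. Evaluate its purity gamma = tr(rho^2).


tr(rho^2) = sum of eigenvalues squared
= (10/11)^2 + (1/11)^2
= (100 + 1) / 121
= 101/121
= 0.8347

0.8347


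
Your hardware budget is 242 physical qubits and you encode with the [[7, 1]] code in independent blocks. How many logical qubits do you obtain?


Each code block uses 7 physical qubits for 1 logical qubit(s).
Number of complete blocks = floor(242 / 7) = 34
Logical qubits = 34 * 1
= 34

34


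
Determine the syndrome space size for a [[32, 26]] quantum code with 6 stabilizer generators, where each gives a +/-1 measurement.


Each stabilizer generator gives a binary (+1 or -1) measurement outcome.
With 6 independent generators:
Total syndromes = 2^6
= 64

64


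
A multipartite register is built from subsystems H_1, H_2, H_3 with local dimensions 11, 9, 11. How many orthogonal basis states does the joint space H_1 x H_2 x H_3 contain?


dim(H_1 x H_2 x H_3) = 11 * 9 * 11
= 99 * 11
= 1089

1089


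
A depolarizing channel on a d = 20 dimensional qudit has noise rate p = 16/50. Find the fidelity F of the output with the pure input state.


F = (1-p) + p/d
= (1 - 0.3200) + 0.3200/20
= 0.6800 + 0.0160
= 0.6960

0.6960


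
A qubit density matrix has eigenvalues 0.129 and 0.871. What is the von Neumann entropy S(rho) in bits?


S = -p*log2(p) - (1-p)*log2(1-p)
p = 0.1290, 1-p = 0.8710
= -0.1290 * log2(0.1290) - 0.8710 * log2(0.8710)
= -(-0.3811) - (-0.1736)
= 0.5547

0.5547


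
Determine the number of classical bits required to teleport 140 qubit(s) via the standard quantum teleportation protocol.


Quantum teleportation requires 2 classical bits per qubit teleported.
140 qubit(s) -> 2 * 140 = 280 classical bits

280


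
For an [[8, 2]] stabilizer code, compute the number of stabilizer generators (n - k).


For an [[n,k]] stabilizer code:
Number of stabilizer generators = n - k
= 8 - 2
= 6

6


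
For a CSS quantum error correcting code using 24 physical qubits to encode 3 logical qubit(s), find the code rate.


Code rate R = k/n
= 3/24
= 0.1250

0.1250


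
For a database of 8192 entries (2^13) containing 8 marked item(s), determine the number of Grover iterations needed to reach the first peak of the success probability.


After j Grover iterations the success probability is P(j) = sin^2((2j+1)*theta), where sin(theta) = sqrt(k/N).
N = 2^13 = 8192, k = 8
sin(theta) = sqrt(k/N) = 0.03125
theta = arcsin(sqrt(k/N)) = 0.0312550885 rad
P(j) reaches its first maximum when (2j+1)*theta is as close as possible to pi/2, i.e. j = round(pi/(4*theta) - 1/2).
pi/(4*theta) - 1/2 = 24.6286
(For comparison, the common estimate pi/4 * sqrt(N/k) = 25.1327; the exact maximiser is used here.)
Optimal iterations = 25

25


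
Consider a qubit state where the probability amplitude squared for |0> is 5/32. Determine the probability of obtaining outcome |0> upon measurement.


|alpha|^2 = 5/32 = 0.1562
|beta|^2 = 1 - 5/32 = 27/32 = 0.8438
P(|0>) = |alpha|^2 = 0.1562

0.1562
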